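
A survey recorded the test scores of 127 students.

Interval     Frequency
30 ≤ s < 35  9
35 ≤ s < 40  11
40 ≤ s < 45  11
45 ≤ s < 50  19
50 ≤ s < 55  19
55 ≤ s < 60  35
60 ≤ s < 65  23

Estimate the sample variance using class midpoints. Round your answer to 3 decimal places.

Midpoints: 32.5, 37.5, 42.5, 47.5, 52.5, 57.5, 62.5
n = 127, Σfm = 6522.5, mean = 51.3583
Σfm² = 345643.75
Σf(m − x̄)² = Σfm² − (Σfm)²/n = 345643.75 − 6522.5²/127 = 10659.4488
Sample variance = 10659.4488 / 126 = 84.5988

84.599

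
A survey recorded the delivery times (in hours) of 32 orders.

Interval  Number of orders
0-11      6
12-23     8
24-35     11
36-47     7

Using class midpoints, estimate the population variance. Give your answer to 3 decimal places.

Midpoints: 5.5, 17.5, 29.5, 41.5
n = 32, Σfm = 788, mean = 24.6250
Σfm² = 24260
Σf(m − x̄)² = Σfm² − (Σfm)²/n = 24260 − 788²/32 = 4855.5000
Population variance = 4855.5000 / 32 = 151.7344

151.734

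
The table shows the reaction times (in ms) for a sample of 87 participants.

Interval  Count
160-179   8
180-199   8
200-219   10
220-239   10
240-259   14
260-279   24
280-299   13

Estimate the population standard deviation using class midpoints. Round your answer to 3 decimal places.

37.820

Midpoints: 169.5, 189.5, 209.5, 229.5, 249.5, 269.5, 289.5
n = 87, Σfm = 20986.5, mean = 241.2241
Σfm² = 5186891.75
Σf(m − x̄)² = Σfm² − (Σfm)²/n = 5186891.75 − 20986.5²/87 = 124441.3793
Population variance = 124441.3793 / 87 = 1430.3607
Standard deviation = √1430.3607 = 37.8201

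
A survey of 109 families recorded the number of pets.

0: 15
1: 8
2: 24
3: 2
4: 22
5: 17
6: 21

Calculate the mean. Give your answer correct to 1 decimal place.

Values: 0, 1, 2, 3, 4, 5, 6
Σfx = 15×0 + 8×1 + 24×2 + 2×3 + 22×4 + 17×5 + 21×6 = 361
n = Σf = 109
Mean = 361 / 109 = 3.3119

3.3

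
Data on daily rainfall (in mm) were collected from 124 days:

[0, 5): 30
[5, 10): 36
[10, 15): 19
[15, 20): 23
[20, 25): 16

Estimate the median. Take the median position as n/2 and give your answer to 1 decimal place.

9.4

Cumulative frequencies: 30, 66, 85, 108, 124
n = 124; position = n/2 = 62.
This falls in the class [5, 10): L = 5, F = 30, f = 36, h = 5.
Median ≈ 5 + ((62 − 30) / 36) × 5 = 9.4444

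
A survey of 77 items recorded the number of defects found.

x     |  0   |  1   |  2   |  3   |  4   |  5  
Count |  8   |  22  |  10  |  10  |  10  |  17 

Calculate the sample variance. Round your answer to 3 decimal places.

3.066

Values: 0, 1, 2, 3, 4, 5
n = 77, Σfx = 197, mean = 2.5584
Σfx² = 737
Σf(x − x̄)² = Σfx² − (Σfx)²/n = 737 − 197²/77 = 232.9870
Sample variance = 232.9870 / 76 = 3.0656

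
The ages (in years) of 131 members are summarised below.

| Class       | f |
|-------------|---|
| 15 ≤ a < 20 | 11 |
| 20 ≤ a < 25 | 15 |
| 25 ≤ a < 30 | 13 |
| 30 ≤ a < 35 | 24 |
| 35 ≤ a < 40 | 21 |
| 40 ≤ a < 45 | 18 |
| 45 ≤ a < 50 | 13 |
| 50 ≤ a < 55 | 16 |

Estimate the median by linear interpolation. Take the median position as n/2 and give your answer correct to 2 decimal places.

35.60

Cumulative frequencies: 11, 26, 39, 63, 84, 102, 115, 131
n = 131; position = n/2 = 65.5.
This falls in the class 35 ≤ a < 40: L = 35, F = 63, f = 21, h = 5.
Median ≈ 35 + ((65.5 − 63) / 21) × 5 = 35.5952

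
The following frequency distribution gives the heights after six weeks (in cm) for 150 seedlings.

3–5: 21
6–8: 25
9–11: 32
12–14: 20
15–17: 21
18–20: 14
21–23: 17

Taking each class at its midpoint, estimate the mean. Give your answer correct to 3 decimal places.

Midpoints: 4, 7, 10, 13, 16, 19, 22
Σfm = 21×4 + 25×7 + 32×10 + 20×13 + 21×16 + 14×19 + 17×22 = 1815
n = Σf = 150
Mean = 1815 / 150 = 12.1000

12.100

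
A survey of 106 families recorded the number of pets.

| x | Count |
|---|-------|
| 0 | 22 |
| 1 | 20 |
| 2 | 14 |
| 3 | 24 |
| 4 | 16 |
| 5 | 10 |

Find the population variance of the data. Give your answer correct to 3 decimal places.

Values: 0, 1, 2, 3, 4, 5
n = 106, Σfx = 234, mean = 2.2075
Σfx² = 798
Σf(x − x̄)² = Σfx² − (Σfx)²/n = 798 − 234²/106 = 281.4340
Population variance = 281.4340 / 106 = 2.6550

2.655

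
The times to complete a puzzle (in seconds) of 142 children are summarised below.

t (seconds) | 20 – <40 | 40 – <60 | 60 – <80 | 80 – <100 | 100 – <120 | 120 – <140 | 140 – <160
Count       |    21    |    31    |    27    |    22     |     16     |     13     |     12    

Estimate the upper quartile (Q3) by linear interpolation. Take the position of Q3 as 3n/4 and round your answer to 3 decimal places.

106.875

Cumulative frequencies: 21, 52, 79, 101, 117, 130, 142
n = 142; position = 3n/4 = 106.5.
This falls in the class 100 – <120: L = 100, F = 101, f = 16, h = 20.
Upper quartile ≈ 100 + ((106.5 − 101) / 16) × 20 = 106.8750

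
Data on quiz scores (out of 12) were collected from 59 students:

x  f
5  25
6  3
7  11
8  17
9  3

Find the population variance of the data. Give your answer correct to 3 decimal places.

Values: 5, 6, 7, 8, 9
n = 59, Σfx = 383, mean = 6.4915
Σfx² = 2603
Σf(x − x̄)² = Σfx² − (Σfx)²/n = 2603 − 383²/59 = 116.7458
Population variance = 116.7458 / 59 = 1.9787

1.979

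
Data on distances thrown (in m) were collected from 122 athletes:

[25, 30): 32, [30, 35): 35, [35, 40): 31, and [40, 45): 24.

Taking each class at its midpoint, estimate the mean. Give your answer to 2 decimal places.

34.43

Midpoints: 27.5, 32.5, 37.5, 42.5
Σfm = 32×27.5 + 35×32.5 + 31×37.5 + 24×42.5 = 4200
n = Σf = 122
Mean = 4200 / 122 = 34.4262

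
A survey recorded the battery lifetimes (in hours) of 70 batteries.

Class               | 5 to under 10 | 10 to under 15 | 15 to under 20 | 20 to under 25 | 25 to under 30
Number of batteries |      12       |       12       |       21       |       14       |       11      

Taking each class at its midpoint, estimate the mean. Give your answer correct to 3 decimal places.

17.500

Midpoints: 7.5, 12.5, 17.5, 22.5, 27.5
Σfm = 12×7.5 + 12×12.5 + 21×17.5 + 14×22.5 + 11×27.5 = 1225
n = Σf = 70
Mean = 1225 / 70 = 17.5000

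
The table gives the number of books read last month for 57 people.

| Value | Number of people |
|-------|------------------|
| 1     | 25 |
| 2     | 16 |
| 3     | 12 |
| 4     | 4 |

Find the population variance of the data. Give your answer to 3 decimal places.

Values: 1, 2, 3, 4
n = 57, Σfx = 109, mean = 1.9123
Σfx² = 261
Σf(x − x̄)² = Σfx² − (Σfx)²/n = 261 − 109²/57 = 52.5614
Population variance = 52.5614 / 57 = 0.9221

0.922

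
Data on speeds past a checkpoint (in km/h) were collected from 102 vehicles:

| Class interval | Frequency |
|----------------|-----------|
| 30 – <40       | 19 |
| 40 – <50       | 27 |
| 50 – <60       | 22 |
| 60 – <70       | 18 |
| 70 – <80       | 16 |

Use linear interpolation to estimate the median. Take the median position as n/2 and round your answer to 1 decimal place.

52.3

Cumulative frequencies: 19, 46, 68, 86, 102
n = 102; position = n/2 = 51.
This falls in the class 50 – <60: L = 50, F = 46, f = 22, h = 10.
Median ≈ 50 + ((51 − 46) / 22) × 10 = 52.2727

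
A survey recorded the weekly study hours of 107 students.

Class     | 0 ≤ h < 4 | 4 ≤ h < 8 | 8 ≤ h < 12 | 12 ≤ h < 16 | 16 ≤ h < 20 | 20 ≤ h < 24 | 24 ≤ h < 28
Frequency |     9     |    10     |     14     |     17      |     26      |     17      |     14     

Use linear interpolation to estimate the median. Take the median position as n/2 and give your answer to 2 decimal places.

Cumulative frequencies: 9, 19, 33, 50, 76, 93, 107
n = 107; position = n/2 = 53.5.
This falls in the class 16 ≤ h < 20: L = 16, F = 50, f = 26, h = 4.
Median ≈ 16 + ((53.5 − 50) / 26) × 4 = 16.5385

16.54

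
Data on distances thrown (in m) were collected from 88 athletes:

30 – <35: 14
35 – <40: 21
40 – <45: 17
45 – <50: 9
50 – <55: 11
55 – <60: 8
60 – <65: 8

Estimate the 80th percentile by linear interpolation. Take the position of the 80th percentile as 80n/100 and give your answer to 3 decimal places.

54.273

Cumulative frequencies: 14, 35, 52, 61, 72, 80, 88
n = 88; position = 80n/100 = 70.4.
This falls in the class 50 – <55: L = 50, F = 61, f = 11, h = 5.
80th percentile ≈ 50 + ((70.4 − 61) / 11) × 5 = 54.2727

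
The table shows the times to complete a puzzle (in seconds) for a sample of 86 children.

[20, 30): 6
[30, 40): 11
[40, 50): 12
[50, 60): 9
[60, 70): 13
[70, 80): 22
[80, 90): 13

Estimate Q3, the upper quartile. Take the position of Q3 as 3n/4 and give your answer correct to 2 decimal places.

76.14

Cumulative frequencies: 6, 17, 29, 38, 51, 73, 86
n = 86; position = 3n/4 = 64.5.
This falls in the class [70, 80): L = 70, F = 51, f = 22, h = 10.
Upper quartile ≈ 70 + ((64.5 − 51) / 22) × 10 = 76.1364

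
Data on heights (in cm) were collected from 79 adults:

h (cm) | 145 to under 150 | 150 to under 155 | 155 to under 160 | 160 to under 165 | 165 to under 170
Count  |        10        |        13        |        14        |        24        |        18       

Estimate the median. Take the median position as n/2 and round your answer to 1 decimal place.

160.5

Cumulative frequencies: 10, 23, 37, 61, 79
n = 79; position = n/2 = 39.5.
This falls in the class 160 to under 165: L = 160, F = 37, f = 24, h = 5.
Median ≈ 160 + ((39.5 − 37) / 24) × 5 = 160.5208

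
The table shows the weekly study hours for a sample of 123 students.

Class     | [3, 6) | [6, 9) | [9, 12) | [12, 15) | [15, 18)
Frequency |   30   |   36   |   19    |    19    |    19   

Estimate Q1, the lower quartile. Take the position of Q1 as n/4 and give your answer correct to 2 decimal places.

6.06

Cumulative frequencies: 30, 66, 85, 104, 123
n = 123; position = n/4 = 30.75.
This falls in the class [6, 9): L = 6, F = 30, f = 36, h = 3.
Lower quartile ≈ 6 + ((30.75 − 30) / 36) × 3 = 6.0625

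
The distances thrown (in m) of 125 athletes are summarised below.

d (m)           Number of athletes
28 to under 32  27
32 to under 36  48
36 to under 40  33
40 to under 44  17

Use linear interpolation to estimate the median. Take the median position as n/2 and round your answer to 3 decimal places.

Cumulative frequencies: 27, 75, 108, 125
n = 125; position = n/2 = 62.5.
This falls in the class 32 to under 36: L = 32, F = 27, f = 48, h = 4.
Median ≈ 32 + ((62.5 − 27) / 48) × 4 = 34.9583

34.958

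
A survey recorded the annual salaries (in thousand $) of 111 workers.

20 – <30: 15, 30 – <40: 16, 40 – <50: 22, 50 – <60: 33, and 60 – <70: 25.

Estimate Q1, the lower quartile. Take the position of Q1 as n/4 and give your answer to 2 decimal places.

Cumulative frequencies: 15, 31, 53, 86, 111
n = 111; position = n/4 = 27.75.
This falls in the class 30 – <40: L = 30, F = 15, f = 16, h = 10.
Lower quartile ≈ 30 + ((27.75 − 15) / 16) × 10 = 37.9688

37.97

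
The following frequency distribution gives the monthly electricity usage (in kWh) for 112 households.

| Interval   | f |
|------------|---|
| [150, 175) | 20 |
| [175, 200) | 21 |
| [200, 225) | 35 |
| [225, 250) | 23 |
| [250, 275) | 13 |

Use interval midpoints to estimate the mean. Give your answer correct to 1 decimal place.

209.8

Midpoints: 162.5, 187.5, 212.5, 237.5, 262.5
Σfm = 20×162.5 + 21×187.5 + 35×212.5 + 23×237.5 + 13×262.5 = 23500
n = Σf = 112
Mean = 23500 / 112 = 209.8214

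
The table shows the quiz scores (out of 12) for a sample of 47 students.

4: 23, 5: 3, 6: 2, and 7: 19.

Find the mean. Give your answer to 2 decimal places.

5.36

Values: 4, 5, 6, 7
Σfx = 23×4 + 3×5 + 2×6 + 19×7 = 252
n = Σf = 47
Mean = 252 / 47 = 5.3617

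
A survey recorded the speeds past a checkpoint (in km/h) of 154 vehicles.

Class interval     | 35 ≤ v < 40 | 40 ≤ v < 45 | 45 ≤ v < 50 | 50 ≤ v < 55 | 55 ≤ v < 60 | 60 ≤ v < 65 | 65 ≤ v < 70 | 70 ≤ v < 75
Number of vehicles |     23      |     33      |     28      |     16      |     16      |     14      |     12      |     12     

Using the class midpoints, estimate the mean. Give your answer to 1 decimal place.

Midpoints: 37.5, 42.5, 47.5, 52.5, 57.5, 62.5, 67.5, 72.5
Σfm = 23×37.5 + 33×42.5 + 28×47.5 + 16×52.5 + 16×57.5 + 14×62.5 + 12×67.5 + 12×72.5 = 7910
n = Σf = 154
Mean = 7910 / 154 = 51.3636

51.4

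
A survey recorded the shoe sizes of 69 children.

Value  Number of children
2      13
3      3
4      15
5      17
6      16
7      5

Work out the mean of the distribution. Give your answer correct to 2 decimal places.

4.51

Values: 2, 3, 4, 5, 6, 7
Σfx = 13×2 + 3×3 + 15×4 + 17×5 + 16×6 + 5×7 = 311
n = Σf = 69
Mean = 311 / 69 = 4.5072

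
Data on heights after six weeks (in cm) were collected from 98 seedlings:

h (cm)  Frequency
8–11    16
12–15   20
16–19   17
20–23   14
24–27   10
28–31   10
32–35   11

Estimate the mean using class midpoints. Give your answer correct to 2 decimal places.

19.79

Midpoints: 9.5, 13.5, 17.5, 21.5, 25.5, 29.5, 33.5
Σfm = 16×9.5 + 20×13.5 + 17×17.5 + 14×21.5 + 10×25.5 + 10×29.5 + 11×33.5 = 1939
n = Σf = 98
Mean = 1939 / 98 = 19.7857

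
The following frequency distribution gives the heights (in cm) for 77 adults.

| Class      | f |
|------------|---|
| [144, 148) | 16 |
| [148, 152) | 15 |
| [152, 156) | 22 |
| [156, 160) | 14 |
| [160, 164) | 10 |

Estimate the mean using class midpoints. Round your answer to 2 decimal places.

153.32

Midpoints: 146, 150, 154, 158, 162
Σfm = 16×146 + 15×150 + 22×154 + 14×158 + 10×162 = 11806
n = Σf = 77
Mean = 11806 / 77 = 153.3247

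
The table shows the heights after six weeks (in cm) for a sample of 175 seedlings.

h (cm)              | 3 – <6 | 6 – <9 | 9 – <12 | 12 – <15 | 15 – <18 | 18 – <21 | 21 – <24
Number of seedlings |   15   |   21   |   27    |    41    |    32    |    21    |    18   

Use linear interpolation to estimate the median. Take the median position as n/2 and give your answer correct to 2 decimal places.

13.79

Cumulative frequencies: 15, 36, 63, 104, 136, 157, 175
n = 175; position = n/2 = 87.5.
This falls in the class 12 – <15: L = 12, F = 63, f = 41, h = 3.
Median ≈ 12 + ((87.5 − 63) / 41) × 3 = 13.7927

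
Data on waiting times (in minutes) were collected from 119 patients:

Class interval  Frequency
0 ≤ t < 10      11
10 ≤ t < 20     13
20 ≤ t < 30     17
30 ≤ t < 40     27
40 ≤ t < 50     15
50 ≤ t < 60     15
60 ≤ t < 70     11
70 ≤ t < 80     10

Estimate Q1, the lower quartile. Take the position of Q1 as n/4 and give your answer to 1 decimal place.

Cumulative frequencies: 11, 24, 41, 68, 83, 98, 109, 119
n = 119; position = n/4 = 29.75.
This falls in the class 20 ≤ t < 30: L = 20, F = 24, f = 17, h = 10.
Lower quartile ≈ 20 + ((29.75 − 24) / 17) × 10 = 23.3824

23.4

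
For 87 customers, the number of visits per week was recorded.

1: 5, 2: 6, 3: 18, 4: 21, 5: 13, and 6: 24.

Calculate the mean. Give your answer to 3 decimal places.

Values: 1, 2, 3, 4, 5, 6
Σfx = 5×1 + 6×2 + 18×3 + 21×4 + 13×5 + 24×6 = 364
n = Σf = 87
Mean = 364 / 87 = 4.1839

4.184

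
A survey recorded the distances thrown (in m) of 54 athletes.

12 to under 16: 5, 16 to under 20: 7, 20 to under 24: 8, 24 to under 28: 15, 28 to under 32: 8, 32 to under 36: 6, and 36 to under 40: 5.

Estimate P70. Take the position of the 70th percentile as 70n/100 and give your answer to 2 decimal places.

Cumulative frequencies: 5, 12, 20, 35, 43, 49, 54
n = 54; position = 70n/100 = 37.8.
This falls in the class 28 to under 32: L = 28, F = 35, f = 8, h = 4.
70th percentile ≈ 28 + ((37.8 − 35) / 8) × 4 = 29.4000

29.40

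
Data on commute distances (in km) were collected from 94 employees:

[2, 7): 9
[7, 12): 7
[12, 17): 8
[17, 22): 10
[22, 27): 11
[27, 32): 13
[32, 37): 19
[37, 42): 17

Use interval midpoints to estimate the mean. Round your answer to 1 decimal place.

25.5

Midpoints: 4.5, 9.5, 14.5, 19.5, 24.5, 29.5, 34.5, 39.5
Σfm = 9×4.5 + 7×9.5 + 8×14.5 + 10×19.5 + 11×24.5 + 13×29.5 + 19×34.5 + 17×39.5 = 2398
n = Σf = 94
Mean = 2398 / 94 = 25.5106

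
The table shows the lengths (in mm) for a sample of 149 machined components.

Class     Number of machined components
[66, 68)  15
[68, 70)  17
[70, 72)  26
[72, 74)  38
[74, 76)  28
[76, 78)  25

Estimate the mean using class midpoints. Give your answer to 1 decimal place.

72.6

Midpoints: 67, 69, 71, 73, 75, 77
Σfm = 15×67 + 17×69 + 26×71 + 38×73 + 28×75 + 25×77 = 10823
n = Σf = 149
Mean = 10823 / 149 = 72.6376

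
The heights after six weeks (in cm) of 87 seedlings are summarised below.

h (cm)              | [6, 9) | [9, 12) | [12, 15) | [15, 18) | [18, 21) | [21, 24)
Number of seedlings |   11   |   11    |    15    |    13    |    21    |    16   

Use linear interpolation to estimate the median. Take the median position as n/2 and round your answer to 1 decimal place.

16.5

Cumulative frequencies: 11, 22, 37, 50, 71, 87
n = 87; position = n/2 = 43.5.
This falls in the class [15, 18): L = 15, F = 37, f = 13, h = 3.
Median ≈ 15 + ((43.5 − 37) / 13) × 3 = 16.5000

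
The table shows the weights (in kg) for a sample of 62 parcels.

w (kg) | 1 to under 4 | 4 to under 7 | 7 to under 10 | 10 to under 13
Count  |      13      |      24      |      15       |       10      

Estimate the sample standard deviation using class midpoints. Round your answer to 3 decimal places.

2.980

Midpoints: 2.5, 5.5, 8.5, 11.5
n = 62, Σfm = 407, mean = 6.5645
Σfm² = 3213.5
Σf(m − x̄)² = Σfm² − (Σfm)²/n = 3213.5 − 407²/62 = 541.7419
Sample variance = 541.7419 / 61 = 8.8810
Standard deviation = √8.8810 = 2.9801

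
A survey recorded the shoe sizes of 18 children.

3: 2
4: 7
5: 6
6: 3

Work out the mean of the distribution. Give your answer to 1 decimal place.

Values: 3, 4, 5, 6
Σfx = 2×3 + 7×4 + 6×5 + 3×6 = 82
n = Σf = 18
Mean = 82 / 18 = 4.5556

4.6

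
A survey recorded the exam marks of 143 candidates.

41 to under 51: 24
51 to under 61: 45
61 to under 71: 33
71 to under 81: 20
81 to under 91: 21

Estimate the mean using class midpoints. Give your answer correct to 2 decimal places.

63.83

Midpoints: 46, 56, 66, 76, 86
Σfm = 24×46 + 45×56 + 33×66 + 20×76 + 21×86 = 9128
n = Σf = 143
Mean = 9128 / 143 = 63.8322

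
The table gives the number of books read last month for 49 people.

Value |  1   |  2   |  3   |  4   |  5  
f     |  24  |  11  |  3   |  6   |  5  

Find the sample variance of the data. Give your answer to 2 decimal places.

1.98

Values: 1, 2, 3, 4, 5
n = 49, Σfx = 104, mean = 2.1224
Σfx² = 316
Σf(x − x̄)² = Σfx² − (Σfx)²/n = 316 − 104²/49 = 95.2653
Sample variance = 95.2653 / 48 = 1.9847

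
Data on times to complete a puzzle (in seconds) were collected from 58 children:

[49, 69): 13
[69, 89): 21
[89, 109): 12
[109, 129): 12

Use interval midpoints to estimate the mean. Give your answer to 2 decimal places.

86.93

Midpoints: 59, 79, 99, 119
Σfm = 13×59 + 21×79 + 12×99 + 12×119 = 5042
n = Σf = 58
Mean = 5042 / 58 = 86.9310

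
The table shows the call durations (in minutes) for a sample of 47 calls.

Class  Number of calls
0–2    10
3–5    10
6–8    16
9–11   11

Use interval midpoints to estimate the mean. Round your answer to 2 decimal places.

5.79

Midpoints: 1, 4, 7, 10
Σfm = 10×1 + 10×4 + 16×7 + 11×10 = 272
n = Σf = 47
Mean = 272 / 47 = 5.7872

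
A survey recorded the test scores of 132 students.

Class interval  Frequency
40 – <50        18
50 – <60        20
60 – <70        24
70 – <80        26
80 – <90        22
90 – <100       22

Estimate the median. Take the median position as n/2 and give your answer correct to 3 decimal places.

71.538

Cumulative frequencies: 18, 38, 62, 88, 110, 132
n = 132; position = n/2 = 66.
This falls in the class 70 – <80: L = 70, F = 62, f = 26, h = 10.
Median ≈ 70 + ((66 − 62) / 26) × 10 = 71.5385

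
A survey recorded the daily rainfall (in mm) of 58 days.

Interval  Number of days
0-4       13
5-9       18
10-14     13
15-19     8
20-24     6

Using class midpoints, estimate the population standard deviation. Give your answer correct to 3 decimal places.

6.300

Midpoints: 2, 7, 12, 17, 22
n = 58, Σfm = 576, mean = 9.9310
Σfm² = 8022
Σf(m − x̄)² = Σfm² − (Σfm)²/n = 8022 − 576²/58 = 2301.7241
Population variance = 2301.7241 / 58 = 39.6849
Standard deviation = √39.6849 = 6.2996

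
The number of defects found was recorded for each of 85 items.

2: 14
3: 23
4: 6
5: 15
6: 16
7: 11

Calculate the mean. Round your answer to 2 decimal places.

4.34

Values: 2, 3, 4, 5, 6, 7
Σfx = 14×2 + 23×3 + 6×4 + 15×5 + 16×6 + 11×7 = 369
n = Σf = 85
Mean = 369 / 85 = 4.3412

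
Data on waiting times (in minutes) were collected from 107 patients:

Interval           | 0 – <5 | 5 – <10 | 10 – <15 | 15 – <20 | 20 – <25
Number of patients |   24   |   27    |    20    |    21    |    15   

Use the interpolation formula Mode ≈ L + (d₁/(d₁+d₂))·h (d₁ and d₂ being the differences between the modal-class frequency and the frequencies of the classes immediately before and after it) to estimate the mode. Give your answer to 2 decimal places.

6.50

Modal class: 5 – <10 (highest frequency 27).
d₁ = 27 − 24 = 3, d₂ = 27 − 20 = 7
Mode ≈ 5 + (3/(3+7)) × 5 = 5 + 1.5000 = 6.5000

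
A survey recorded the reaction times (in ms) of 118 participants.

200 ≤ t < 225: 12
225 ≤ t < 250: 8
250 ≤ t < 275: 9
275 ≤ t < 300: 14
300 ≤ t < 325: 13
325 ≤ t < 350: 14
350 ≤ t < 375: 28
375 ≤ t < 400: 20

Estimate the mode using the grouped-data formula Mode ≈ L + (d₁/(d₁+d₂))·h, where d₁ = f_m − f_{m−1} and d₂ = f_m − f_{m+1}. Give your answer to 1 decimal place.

Modal class: 350 ≤ t < 375 (highest frequency 28).
d₁ = 28 − 14 = 14, d₂ = 28 − 20 = 8
Mode ≈ 350 + (14/(14+8)) × 25 = 350 + 15.9091 = 365.9091

365.9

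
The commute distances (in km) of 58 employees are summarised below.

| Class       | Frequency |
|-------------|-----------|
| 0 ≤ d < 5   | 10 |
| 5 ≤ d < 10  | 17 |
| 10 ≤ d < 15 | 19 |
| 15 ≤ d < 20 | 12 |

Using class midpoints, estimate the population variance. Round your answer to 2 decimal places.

Midpoints: 2.5, 7.5, 12.5, 17.5
n = 58, Σfm = 600, mean = 10.3448
Σfm² = 7662.5
Σf(m − x̄)² = Σfm² − (Σfm)²/n = 7662.5 − 600²/58 = 1455.6034
Population variance = 1455.6034 / 58 = 25.0966

25.10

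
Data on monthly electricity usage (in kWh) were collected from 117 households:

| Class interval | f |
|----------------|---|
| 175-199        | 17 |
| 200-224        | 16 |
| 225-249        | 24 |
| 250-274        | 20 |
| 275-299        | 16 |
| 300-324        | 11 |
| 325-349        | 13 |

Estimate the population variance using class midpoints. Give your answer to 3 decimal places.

Midpoints: 187, 212, 237, 262, 287, 312, 337
n = 117, Σfm = 29904, mean = 255.5897
Σfm² = 7899598
Σf(m − x̄)² = Σfm² − (Σfm)²/n = 7899598 − 29904²/117 = 256442.3077
Population variance = 256442.3077 / 117 = 2191.8146

2191.815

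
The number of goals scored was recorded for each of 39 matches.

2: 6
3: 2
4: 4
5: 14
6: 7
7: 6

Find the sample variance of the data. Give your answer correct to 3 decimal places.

Values: 2, 3, 4, 5, 6, 7
n = 39, Σfx = 188, mean = 4.8205
Σfx² = 1002
Σf(x − x̄)² = Σfx² − (Σfx)²/n = 1002 − 188²/39 = 95.7436
Sample variance = 95.7436 / 38 = 2.5196

2.520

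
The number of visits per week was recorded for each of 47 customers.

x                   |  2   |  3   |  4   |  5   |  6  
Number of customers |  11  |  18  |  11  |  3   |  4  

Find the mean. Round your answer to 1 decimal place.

Values: 2, 3, 4, 5, 6
Σfx = 11×2 + 18×3 + 11×4 + 3×5 + 4×6 = 159
n = Σf = 47
Mean = 159 / 47 = 3.3830

3.4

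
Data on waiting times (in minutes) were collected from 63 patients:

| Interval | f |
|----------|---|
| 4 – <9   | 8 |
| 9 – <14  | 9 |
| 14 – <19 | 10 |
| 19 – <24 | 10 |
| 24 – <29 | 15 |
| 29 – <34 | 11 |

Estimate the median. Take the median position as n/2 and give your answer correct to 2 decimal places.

21.25

Cumulative frequencies: 8, 17, 27, 37, 52, 63
n = 63; position = n/2 = 31.5.
This falls in the class 19 – <24: L = 19, F = 27, f = 10, h = 5.
Median ≈ 19 + ((31.5 − 27) / 10) × 5 = 21.2500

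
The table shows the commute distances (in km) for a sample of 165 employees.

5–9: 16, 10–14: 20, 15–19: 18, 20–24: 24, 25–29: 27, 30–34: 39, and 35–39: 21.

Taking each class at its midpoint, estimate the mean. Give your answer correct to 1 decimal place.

23.9

Midpoints: 7, 12, 17, 22, 27, 32, 37
Σfm = 16×7 + 20×12 + 18×17 + 24×22 + 27×27 + 39×32 + 21×37 = 3940
n = Σf = 165
Mean = 3940 / 165 = 23.8788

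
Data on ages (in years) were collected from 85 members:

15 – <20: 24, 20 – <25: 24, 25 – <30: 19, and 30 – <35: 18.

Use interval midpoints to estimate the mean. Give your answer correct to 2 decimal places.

24.32

Midpoints: 17.5, 22.5, 27.5, 32.5
Σfm = 24×17.5 + 24×22.5 + 19×27.5 + 18×32.5 = 2067.5
n = Σf = 85
Mean = 2067.5 / 85 = 24.3235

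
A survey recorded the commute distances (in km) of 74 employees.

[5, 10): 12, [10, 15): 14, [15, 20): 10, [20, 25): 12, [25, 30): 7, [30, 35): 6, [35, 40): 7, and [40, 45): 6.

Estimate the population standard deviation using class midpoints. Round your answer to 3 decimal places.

Midpoints: 7.5, 12.5, 17.5, 22.5, 27.5, 32.5, 37.5, 42.5
n = 74, Σfm = 1615, mean = 21.8243
Σfm² = 44312.5
Σf(m − x̄)² = Σfm² − (Σfm)²/n = 44312.5 − 1615²/74 = 9066.2162
Population variance = 9066.2162 / 74 = 122.5164
Standard deviation = √122.5164 = 11.0687

11.069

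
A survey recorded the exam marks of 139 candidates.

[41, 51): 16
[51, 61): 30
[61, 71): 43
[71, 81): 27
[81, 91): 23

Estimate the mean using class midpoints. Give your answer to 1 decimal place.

Midpoints: 46, 56, 66, 76, 86
Σfm = 16×46 + 30×56 + 43×66 + 27×76 + 23×86 = 9284
n = Σf = 139
Mean = 9284 / 139 = 66.7914

66.8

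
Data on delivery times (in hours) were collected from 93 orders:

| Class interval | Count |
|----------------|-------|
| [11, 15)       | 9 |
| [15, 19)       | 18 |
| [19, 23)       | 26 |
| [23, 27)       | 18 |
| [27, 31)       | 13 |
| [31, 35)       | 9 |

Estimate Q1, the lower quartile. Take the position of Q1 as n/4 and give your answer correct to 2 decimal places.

Cumulative frequencies: 9, 27, 53, 71, 84, 93
n = 93; position = n/4 = 23.25.
This falls in the class [15, 19): L = 15, F = 9, f = 18, h = 4.
Lower quartile ≈ 15 + ((23.25 − 9) / 18) × 4 = 18.1667

18.17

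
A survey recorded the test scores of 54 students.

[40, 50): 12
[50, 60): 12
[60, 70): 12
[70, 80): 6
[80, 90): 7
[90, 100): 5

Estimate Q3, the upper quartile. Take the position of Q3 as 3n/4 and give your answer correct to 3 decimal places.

Cumulative frequencies: 12, 24, 36, 42, 49, 54
n = 54; position = 3n/4 = 40.5.
This falls in the class [70, 80): L = 70, F = 36, f = 6, h = 10.
Upper quartile ≈ 70 + ((40.5 − 36) / 6) × 10 = 77.5000

77.500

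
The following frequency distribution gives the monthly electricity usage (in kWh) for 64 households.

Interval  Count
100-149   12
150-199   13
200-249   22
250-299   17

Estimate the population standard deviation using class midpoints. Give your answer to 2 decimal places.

52.94

Midpoints: 124.5, 174.5, 224.5, 274.5
n = 64, Σfm = 13368, mean = 208.8750
Σfm² = 2971616
Σf(m − x̄)² = Σfm² − (Σfm)²/n = 2971616 − 13368²/64 = 179375.0000
Population variance = 179375.0000 / 64 = 2802.7344
Standard deviation = √2802.7344 = 52.9409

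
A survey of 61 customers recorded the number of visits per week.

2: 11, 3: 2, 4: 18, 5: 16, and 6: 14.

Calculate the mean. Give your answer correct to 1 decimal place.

Values: 2, 3, 4, 5, 6
Σfx = 11×2 + 2×3 + 18×4 + 16×5 + 14×6 = 264
n = Σf = 61
Mean = 264 / 61 = 4.3279

4.3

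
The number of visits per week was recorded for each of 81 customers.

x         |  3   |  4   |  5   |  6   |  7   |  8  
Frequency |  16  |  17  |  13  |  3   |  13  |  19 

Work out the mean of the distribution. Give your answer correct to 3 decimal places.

Values: 3, 4, 5, 6, 7, 8
Σfx = 16×3 + 17×4 + 13×5 + 3×6 + 13×7 + 19×8 = 442
n = Σf = 81
Mean = 442 / 81 = 5.4568

5.457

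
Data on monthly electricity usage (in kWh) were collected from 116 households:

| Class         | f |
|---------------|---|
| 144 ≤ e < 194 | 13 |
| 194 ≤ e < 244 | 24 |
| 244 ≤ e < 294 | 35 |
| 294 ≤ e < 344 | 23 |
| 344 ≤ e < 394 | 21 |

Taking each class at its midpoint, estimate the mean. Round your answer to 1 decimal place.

Midpoints: 169, 219, 269, 319, 369
Σfm = 13×169 + 24×219 + 35×269 + 23×319 + 21×369 = 31954
n = Σf = 116
Mean = 31954 / 116 = 275.4655

275.5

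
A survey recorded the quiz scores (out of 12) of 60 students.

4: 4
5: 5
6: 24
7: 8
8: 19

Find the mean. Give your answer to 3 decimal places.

Values: 4, 5, 6, 7, 8
Σfx = 4×4 + 5×5 + 24×6 + 8×7 + 19×8 = 393
n = Σf = 60
Mean = 393 / 60 = 6.5500

6.550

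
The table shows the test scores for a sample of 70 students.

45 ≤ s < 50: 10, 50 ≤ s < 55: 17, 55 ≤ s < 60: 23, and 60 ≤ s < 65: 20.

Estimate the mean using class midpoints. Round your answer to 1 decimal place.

56.3

Midpoints: 47.5, 52.5, 57.5, 62.5
Σfm = 10×47.5 + 17×52.5 + 23×57.5 + 20×62.5 = 3940
n = Σf = 70
Mean = 3940 / 70 = 56.2857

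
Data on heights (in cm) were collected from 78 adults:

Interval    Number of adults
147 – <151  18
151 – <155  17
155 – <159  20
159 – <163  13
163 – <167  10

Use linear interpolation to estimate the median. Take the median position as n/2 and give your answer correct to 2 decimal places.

155.80

Cumulative frequencies: 18, 35, 55, 68, 78
n = 78; position = n/2 = 39.
This falls in the class 155 – <159: L = 155, F = 35, f = 20, h = 4.
Median ≈ 155 + ((39 − 35) / 20) × 4 = 155.8000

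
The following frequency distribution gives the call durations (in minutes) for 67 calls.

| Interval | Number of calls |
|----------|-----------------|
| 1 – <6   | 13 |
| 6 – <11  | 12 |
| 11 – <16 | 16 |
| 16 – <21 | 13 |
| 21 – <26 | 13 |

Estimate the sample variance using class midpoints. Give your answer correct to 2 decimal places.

48.86

Midpoints: 3.5, 8.5, 13.5, 18.5, 23.5
n = 67, Σfm = 909.5, mean = 13.5746
Σfm² = 15570.75
Σf(m − x̄)² = Σfm² − (Σfm)²/n = 15570.75 − 909.5²/67 = 3224.6269
Sample variance = 3224.6269 / 66 = 48.8580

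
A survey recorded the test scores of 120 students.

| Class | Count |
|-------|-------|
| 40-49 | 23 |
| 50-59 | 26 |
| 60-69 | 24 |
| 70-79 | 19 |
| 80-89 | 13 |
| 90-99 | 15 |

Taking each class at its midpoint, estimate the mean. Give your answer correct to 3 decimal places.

Midpoints: 44.5, 54.5, 64.5, 74.5, 84.5, 94.5
Σfm = 23×44.5 + 26×54.5 + 24×64.5 + 19×74.5 + 13×84.5 + 15×94.5 = 7920
n = Σf = 120
Mean = 7920 / 120 = 66.0000

66.000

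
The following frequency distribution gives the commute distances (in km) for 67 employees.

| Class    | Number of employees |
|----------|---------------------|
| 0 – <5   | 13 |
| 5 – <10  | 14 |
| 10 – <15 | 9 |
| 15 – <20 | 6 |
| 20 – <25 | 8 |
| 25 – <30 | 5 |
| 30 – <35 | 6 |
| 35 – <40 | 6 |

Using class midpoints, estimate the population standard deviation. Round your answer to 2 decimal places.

Midpoints: 2.5, 7.5, 12.5, 17.5, 22.5, 27.5, 32.5, 37.5
n = 67, Σfm = 1092.5, mean = 16.3060
Σfm² = 26718.75
Σf(m − x̄)² = Σfm² − (Σfm)²/n = 26718.75 − 1092.5²/67 = 8904.4776
Population variance = 8904.4776 / 67 = 132.9027
Standard deviation = √132.9027 = 11.5283

11.53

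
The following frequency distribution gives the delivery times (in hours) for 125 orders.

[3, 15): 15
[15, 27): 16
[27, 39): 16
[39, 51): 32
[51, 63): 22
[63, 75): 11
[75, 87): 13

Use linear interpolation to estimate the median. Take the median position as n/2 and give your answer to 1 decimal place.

44.8

Cumulative frequencies: 15, 31, 47, 79, 101, 112, 125
n = 125; position = n/2 = 62.5.
This falls in the class [39, 51): L = 39, F = 47, f = 32, h = 12.
Median ≈ 39 + ((62.5 − 47) / 32) × 12 = 44.8125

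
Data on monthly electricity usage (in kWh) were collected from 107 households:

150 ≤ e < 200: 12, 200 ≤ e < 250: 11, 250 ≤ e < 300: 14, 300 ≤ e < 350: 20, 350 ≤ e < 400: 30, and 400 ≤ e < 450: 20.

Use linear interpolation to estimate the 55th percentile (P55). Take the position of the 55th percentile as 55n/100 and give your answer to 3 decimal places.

Cumulative frequencies: 12, 23, 37, 57, 87, 107
n = 107; position = 55n/100 = 58.85.
This falls in the class 350 ≤ e < 400: L = 350, F = 57, f = 30, h = 50.
55th percentile ≈ 350 + ((58.85 − 57) / 30) × 50 = 353.0833

353.083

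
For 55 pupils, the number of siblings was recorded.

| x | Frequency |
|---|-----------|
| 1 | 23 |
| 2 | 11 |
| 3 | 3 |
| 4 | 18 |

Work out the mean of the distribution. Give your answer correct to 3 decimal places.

2.291

Values: 1, 2, 3, 4
Σfx = 23×1 + 11×2 + 3×3 + 18×4 = 126
n = Σf = 55
Mean = 126 / 55 = 2.2909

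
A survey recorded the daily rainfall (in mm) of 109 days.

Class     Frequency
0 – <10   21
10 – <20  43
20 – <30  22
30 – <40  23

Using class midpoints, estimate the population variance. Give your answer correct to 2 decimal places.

105.26

Midpoints: 5, 15, 25, 35
n = 109, Σfm = 2105, mean = 19.3119
Σfm² = 52125
Σf(m − x̄)² = Σfm² − (Σfm)²/n = 52125 − 2105²/109 = 11473.3945
Population variance = 11473.3945 / 109 = 105.2605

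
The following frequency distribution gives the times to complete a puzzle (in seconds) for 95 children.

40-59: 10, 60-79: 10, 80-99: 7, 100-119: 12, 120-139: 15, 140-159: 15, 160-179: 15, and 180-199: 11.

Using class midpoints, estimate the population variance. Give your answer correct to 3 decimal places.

1939.324

Midpoints: 49.5, 69.5, 89.5, 109.5, 129.5, 149.5, 169.5, 189.5
n = 95, Σfm = 11942.5, mean = 125.7105
Σfm² = 1685533.75
Σf(m − x̄)² = Σfm² − (Σfm)²/n = 1685533.75 − 11942.5²/95 = 184235.7895
Population variance = 184235.7895 / 95 = 1939.3241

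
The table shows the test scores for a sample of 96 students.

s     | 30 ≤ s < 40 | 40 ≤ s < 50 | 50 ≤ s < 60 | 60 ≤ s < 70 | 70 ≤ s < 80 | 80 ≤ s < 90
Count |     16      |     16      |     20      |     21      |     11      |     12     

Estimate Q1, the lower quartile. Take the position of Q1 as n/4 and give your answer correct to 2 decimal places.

Cumulative frequencies: 16, 32, 52, 73, 84, 96
n = 96; position = n/4 = 24.
This falls in the class 40 ≤ s < 50: L = 40, F = 16, f = 16, h = 10.
Lower quartile ≈ 40 + ((24 − 16) / 16) × 10 = 45.0000

45.00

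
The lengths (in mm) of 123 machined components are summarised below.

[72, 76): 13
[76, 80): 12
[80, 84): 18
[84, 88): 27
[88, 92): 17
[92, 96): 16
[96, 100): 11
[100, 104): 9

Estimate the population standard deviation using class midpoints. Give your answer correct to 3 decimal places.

Midpoints: 74, 78, 82, 86, 90, 94, 98, 102
n = 123, Σfm = 10726, mean = 87.2033
Σfm² = 943276
Σf(m − x̄)² = Σfm² − (Σfm)²/n = 943276 − 10726²/123 = 7933.9187
Population variance = 7933.9187 / 123 = 64.5034
Standard deviation = √64.5034 = 8.0314

8.031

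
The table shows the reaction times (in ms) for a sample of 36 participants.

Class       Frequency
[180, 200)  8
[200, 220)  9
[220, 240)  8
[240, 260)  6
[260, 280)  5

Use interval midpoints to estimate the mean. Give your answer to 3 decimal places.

225.000

Midpoints: 190, 210, 230, 250, 270
Σfm = 8×190 + 9×210 + 8×230 + 6×250 + 5×270 = 8100
n = Σf = 36
Mean = 8100 / 36 = 225.0000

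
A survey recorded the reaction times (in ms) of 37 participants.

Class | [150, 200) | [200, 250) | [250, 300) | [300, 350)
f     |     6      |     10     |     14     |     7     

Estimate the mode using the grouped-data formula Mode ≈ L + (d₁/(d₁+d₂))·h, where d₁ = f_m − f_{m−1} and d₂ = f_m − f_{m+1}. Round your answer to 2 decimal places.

268.18

Modal class: [250, 300) (highest frequency 14).
d₁ = 14 − 10 = 4, d₂ = 14 − 7 = 7
Mode ≈ 250 + (4/(4+7)) × 50 = 250 + 18.1818 = 268.1818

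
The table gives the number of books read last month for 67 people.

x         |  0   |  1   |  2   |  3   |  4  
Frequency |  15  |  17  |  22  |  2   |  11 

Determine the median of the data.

Cumulative frequencies: 15, 32, 54, 56, 67
n = 67, so the median is the value in position (n+1)/2 = 34.
Position 34 falls at value 2.

2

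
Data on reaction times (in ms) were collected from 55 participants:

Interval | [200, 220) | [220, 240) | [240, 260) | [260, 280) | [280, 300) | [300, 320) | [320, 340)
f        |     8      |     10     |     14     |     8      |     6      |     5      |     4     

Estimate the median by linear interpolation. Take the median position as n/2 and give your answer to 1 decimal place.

Cumulative frequencies: 8, 18, 32, 40, 46, 51, 55
n = 55; position = n/2 = 27.5.
This falls in the class [240, 260): L = 240, F = 18, f = 14, h = 20.
Median ≈ 240 + ((27.5 − 18) / 14) × 20 = 253.5714

253.6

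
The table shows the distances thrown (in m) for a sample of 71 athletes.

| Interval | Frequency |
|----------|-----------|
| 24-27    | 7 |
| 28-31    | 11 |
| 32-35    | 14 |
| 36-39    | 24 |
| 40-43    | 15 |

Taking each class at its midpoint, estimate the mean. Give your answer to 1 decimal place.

35.1

Midpoints: 25.5, 29.5, 33.5, 37.5, 41.5
Σfm = 7×25.5 + 11×29.5 + 14×33.5 + 24×37.5 + 15×41.5 = 2494.5
n = Σf = 71
Mean = 2494.5 / 71 = 35.1338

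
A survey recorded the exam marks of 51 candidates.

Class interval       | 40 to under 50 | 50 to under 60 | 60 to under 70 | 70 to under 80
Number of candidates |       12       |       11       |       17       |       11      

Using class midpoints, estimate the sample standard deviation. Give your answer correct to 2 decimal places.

Midpoints: 45, 55, 65, 75
n = 51, Σfm = 3075, mean = 60.2941
Σfm² = 191275
Σf(m − x̄)² = Σfm² − (Σfm)²/n = 191275 − 3075²/51 = 5870.5882
Sample variance = 5870.5882 / 50 = 117.4118
Standard deviation = √117.4118 = 10.8357

10.84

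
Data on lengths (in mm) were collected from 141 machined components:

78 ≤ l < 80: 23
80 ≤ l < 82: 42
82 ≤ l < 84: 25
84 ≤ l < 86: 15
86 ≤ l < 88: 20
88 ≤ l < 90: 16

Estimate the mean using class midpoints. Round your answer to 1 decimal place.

Midpoints: 79, 81, 83, 85, 87, 89
Σfm = 23×79 + 42×81 + 25×83 + 15×85 + 20×87 + 16×89 = 11733
n = Σf = 141
Mean = 11733 / 141 = 83.2128

83.2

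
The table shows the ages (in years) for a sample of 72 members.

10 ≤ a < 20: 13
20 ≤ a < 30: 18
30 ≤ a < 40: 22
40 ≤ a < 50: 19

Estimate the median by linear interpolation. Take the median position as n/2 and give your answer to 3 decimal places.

Cumulative frequencies: 13, 31, 53, 72
n = 72; position = n/2 = 36.
This falls in the class 30 ≤ a < 40: L = 30, F = 31, f = 22, h = 10.
Median ≈ 30 + ((36 − 31) / 22) × 10 = 32.2727

32.273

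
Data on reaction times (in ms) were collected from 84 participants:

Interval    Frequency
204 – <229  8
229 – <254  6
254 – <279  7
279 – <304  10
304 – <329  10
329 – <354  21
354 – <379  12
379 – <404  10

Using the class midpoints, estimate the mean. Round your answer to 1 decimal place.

316.8

Midpoints: 216.5, 241.5, 266.5, 291.5, 316.5, 341.5, 366.5, 391.5
Σfm = 8×216.5 + 6×241.5 + 7×266.5 + 10×291.5 + 10×316.5 + 21×341.5 + 12×366.5 + 10×391.5 = 26611
n = Σf = 84
Mean = 26611 / 84 = 316.7976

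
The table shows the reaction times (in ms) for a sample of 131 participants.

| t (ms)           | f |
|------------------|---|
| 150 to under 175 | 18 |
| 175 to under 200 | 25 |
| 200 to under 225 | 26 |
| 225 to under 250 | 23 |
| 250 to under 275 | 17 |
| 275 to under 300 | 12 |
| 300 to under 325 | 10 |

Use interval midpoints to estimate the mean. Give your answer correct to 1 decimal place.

226.2

Midpoints: 162.5, 187.5, 212.5, 237.5, 262.5, 287.5, 312.5
Σfm = 18×162.5 + 25×187.5 + 26×212.5 + 23×237.5 + 17×262.5 + 12×287.5 + 10×312.5 = 29637.5
n = Σf = 131
Mean = 29637.5 / 131 = 226.2405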